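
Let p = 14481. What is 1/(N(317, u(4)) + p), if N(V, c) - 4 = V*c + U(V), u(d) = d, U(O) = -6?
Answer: 1/15747 ≈ 6.3504e-5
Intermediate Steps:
N(V, c) = -2 + V*c (N(V, c) = 4 + (V*c - 6) = 4 + (-6 + V*c) = -2 + V*c)
1/(N(317, u(4)) + p) = 1/((-2 + 317*4) + 14481) = 1/((-2 + 1268) + 14481) = 1/(1266 + 14481) = 1/15747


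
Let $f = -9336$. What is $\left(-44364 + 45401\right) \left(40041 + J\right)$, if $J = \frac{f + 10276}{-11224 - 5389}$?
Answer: $\frac{689812600141}{16613} \approx 4.1522 \cdot 10^{7}$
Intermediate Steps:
$J = - \frac{940}{16613}$ ($J = \frac{-9336 + 10276}{-11224 - 5389} = \frac{940}{-16613} = 940 \left(- \frac{1}{16613}\right) = - \frac{940}{16613} \approx -0.056582$)
$\left(-44364 + 45401\right) \left(40041 + J\right) = \left(-44364 + 45401\right) \left(40041 - \frac{940}{16613}\right) = 1037 \cdot \frac{665200193}{16613} = \frac{689812600141}{16613}$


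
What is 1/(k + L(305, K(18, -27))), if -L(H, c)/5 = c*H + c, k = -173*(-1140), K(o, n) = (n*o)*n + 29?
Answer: -1/19923810 ≈ -5.0191e-8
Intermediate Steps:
K(o, n) = 29 + o*n**2 (K(o, n) = o*n**2 + 29 = 29 + o*n**2)
k = 197220
L(H, c) = -5*c - 5*H*c (L(H, c) = -5*(c*H + c) = -5*(H*c + c) = -5*(c + H*c) = -5*c - 5*H*c)
1/(k + L(305, K(18, -27))) = 1/(197220 - 5*(29 + 18*(-27)**2)*(1 + 305)) = 1/(197220 - 5*(29 + 18*729)*306) = 1/(197220 - 5*(29 + 13122)*306) = 1/(197220 - 5*13151*306) = 1/(197220 - 20121030) = 1/(-19923810) = -1/19923810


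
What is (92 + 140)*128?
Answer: 29696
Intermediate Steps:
(92 + 140)*128 = 232*128 = 29696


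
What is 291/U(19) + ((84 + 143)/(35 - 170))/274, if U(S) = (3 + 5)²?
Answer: 5374781/1183680 ≈ 4.5407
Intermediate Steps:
U(S) = 64 (U(S) = 8² = 64)
291/U(19) + ((84 + 143)/(35 - 170))/274 = 291/64 + ((84 + 143)/(35 - 170))/274 = 291*(1/64) + (227/(-135))*(1/274) = 291/64 + (227*(-1/135))*(1/274) = 291/64 - 227/135*1/274 = 291/64 - 227/36990 = 5374781/1183680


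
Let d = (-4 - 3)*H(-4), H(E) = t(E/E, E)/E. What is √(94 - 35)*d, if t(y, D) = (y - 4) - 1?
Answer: -7*√59 ≈ -53.768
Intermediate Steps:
t(y, D) = -5 + y (t(y, D) = (-4 + y) - 1 = -5 + y)
H(E) = -4/E (H(E) = (-5 + E/E)/E = (-5 + 1)/E = -4/E)
d = -7 (d = (-4 - 3)*(-4/(-4)) = -(-28)*(-1)/4 = -7*1 = -7)
√(94 - 35)*d = √(94 - 35)*(-7) = √59*(-7) = -7*√59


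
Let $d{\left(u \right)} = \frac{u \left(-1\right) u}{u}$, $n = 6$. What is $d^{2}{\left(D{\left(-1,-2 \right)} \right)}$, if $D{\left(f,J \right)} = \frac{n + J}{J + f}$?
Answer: $\frac{16}{9} \approx 1.7778$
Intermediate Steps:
$D{\left(f,J \right)} = \frac{6 + J}{J + f}$
$d{\left(u \right)} = - u$ ($d{\left(u \right)} = \frac{- u u}{u} = \frac{\left(-1\right) u^{2}}{u} = - u$)
$d^{2}{\left(D{\left(-1,-2 \right)} \right)} = \left(- \frac{6 - 2}{-2 - 1}\right)^{2} = \left(- \frac{4}{-3}\right)^{2} = \left(- \frac{\left(-1\right) 4}{3}\right)^{2} = \left(\left(-1\right) \left(- \frac{4}{3}\right)\right)^{2} = \left(\frac{4}{3}\right)^{2} = \frac{16}{9}$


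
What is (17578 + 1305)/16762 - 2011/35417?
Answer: 635070829/593659754 ≈ 1.0698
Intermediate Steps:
(17578 + 1305)/16762 - 2011/35417 = 18883*(1/16762) - 2011*1/35417 = 18883/16762 - 2011/35417 = 635070829/593659754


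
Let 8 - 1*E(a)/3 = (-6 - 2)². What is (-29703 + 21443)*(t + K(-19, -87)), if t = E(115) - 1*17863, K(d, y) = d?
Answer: 149093000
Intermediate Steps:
E(a) = -168 (E(a) = 24 - 3*(-6 - 2)² = 24 - 3*(-8)² = 24 - 3*64 = 24 - 192 = -168)
t = -18031 (t = -168 - 1*17863 = -168 - 17863 = -18031)
(-29703 + 21443)*(t + K(-19, -87)) = (-29703 + 21443)*(-18031 - 19) = -8260*(-18050) = 149093000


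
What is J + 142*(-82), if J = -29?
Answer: -11673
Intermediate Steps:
J + 142*(-82) = -29 + 142*(-82) = -29 - 11644 = -11673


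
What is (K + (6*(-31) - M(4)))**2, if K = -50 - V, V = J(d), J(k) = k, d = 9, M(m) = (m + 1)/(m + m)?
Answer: 3861225/64 ≈ 60332.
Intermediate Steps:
M(m) = (1 + m)/(2*m) (M(m) = (1 + m)/((2*m)) = (1 + m)*(1/(2*m)) = (1 + m)/(2*m))
V = 9
K = -59 (K = -50 - 1*9 = -50 - 9 = -59)
(K + (6*(-31) - M(4)))**2 = (-59 + (6*(-31) - (1 + 4)/(2*4)))**2 = (-59 + (-186 - 5/(2*4)))**2 = (-59 + (-186 - 1*5/8))**2 = (-59 + (-186 - 5/8))**2 = (-59 - 1493/8)**2 = (-1965/8)**2 = 3861225/64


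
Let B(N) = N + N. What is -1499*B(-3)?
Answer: 8994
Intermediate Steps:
B(N) = 2*N
-1499*B(-3) = -2998*(-3) = -1499*(-6) = 8994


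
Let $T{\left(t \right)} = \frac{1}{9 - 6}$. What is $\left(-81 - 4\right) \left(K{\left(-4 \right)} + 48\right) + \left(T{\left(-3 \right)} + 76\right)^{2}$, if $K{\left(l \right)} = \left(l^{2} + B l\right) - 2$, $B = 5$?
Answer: $\frac{20311}{9} \approx 2256.8$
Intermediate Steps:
$K{\left(l \right)} = -2 + l^{2} + 5 l$ ($K{\left(l \right)} = \left(l^{2} + 5 l\right) - 2 = -2 + l^{2} + 5 l$)
$T{\left(t \right)} = \frac{1}{3}$
$\left(-81 - 4\right) \left(K{\left(-4 \right)} + 48\right) + \left(T{\left(-3 \right)} + 76\right)^{2} = \left(-81 - 4\right) \left(\left(-2 + \left(-4\right)^{2} + 5 \left(-4\right)\right) + 48\right) + \left(\frac{1}{3} + 76\right)^{2} = - 85 \left(\left(-2 + 16 - 20\right) + 48\right) + \left(\frac{229}{3}\right)^{2} = - 85 \left(-6 + 48\right) + \frac{52441}{9} = \left(-85\right) 42 + \frac{52441}{9} = -3570 + \frac{52441}{9} = \frac{20311}{9}$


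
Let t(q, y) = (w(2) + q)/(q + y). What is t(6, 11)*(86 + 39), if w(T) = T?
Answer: 1000/17 ≈ 58.824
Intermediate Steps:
t(q, y) = (2 + q)/(q + y)
t(6, 11)*(86 + 39) = ((2 + 6)/(6 + 11))*(86 + 39) = (8/17)*125 = 1000/17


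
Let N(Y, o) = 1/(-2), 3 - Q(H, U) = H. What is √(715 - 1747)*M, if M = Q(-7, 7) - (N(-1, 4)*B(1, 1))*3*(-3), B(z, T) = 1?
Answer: 11*I*√258 ≈ 176.69*I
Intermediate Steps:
Q(H, U) = 3 - H
N(Y, o) = -½
M = 11/2 (M = (3 - 1*(-7)) - -½*1*3*(-3) = (3 + 7) - (-½*3)*(-3) = 10 - (-3)*(-3)/2 = 10 - 1*9/2 = 10 - 9/2 = 11/2 ≈ 5.5000)
√(715 - 1747)*M = √(715 - 1747)*(11/2) = √(-1032)*(11/2) = (2*I*√258)*(11/2) = 11*I*√258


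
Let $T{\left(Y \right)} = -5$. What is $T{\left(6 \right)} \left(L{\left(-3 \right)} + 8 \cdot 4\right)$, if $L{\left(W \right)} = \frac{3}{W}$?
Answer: $-155$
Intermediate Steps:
$T{\left(6 \right)} \left(L{\left(-3 \right)} + 8 \cdot 4\right) = - 5 \left(\frac{3}{-3} + 8 \cdot 4\right) = - 5 \left(3 \left(- \frac{1}{3}\right) + 32\right) = - 5 \left(-1 + 32\right) = \left(-5\right) 31 = -155$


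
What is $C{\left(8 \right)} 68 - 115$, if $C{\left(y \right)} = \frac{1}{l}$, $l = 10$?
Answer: $- \frac{541}{5} \approx -108.2$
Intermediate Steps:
$C{\left(y \right)} = \frac{1}{10}$
$C{\left(8 \right)} 68 - 115 = \frac{1}{10} \cdot 68 - 115 = \frac{34}{5} - 115 = - \frac{541}{5}$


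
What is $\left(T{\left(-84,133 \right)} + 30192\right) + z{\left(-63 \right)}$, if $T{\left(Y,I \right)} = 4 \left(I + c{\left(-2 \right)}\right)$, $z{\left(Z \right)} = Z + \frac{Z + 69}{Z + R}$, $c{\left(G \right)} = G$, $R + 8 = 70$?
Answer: $30647$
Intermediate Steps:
$R = 62$ ($R = -8 + 70 = 62$)
$z{\left(Z \right)} = Z + \frac{69 + Z}{62 + Z}$ ($z{\left(Z \right)} = Z + \frac{Z + 69}{Z + 62} = Z + \frac{69 + Z}{62 + Z}$)
$T{\left(Y,I \right)} = -8 + 4 I$ ($T{\left(Y,I \right)} = 4 \left(I - 2\right) = 4 \left(-2 + I\right) = -8 + 4 I$)
$\left(T{\left(-84,133 \right)} + 30192\right) + z{\left(-63 \right)} = \left(\left(-8 + 4 \cdot 133\right) + 30192\right) + \frac{69 + \left(-63\right)^{2} + 63 \left(-63\right)}{62 - 63} = \left(\left(-8 + 532\right) + 30192\right) + \frac{69 + 3969 - 3969}{-1} = \left(524 + 30192\right) - 69 = 30716 - 69 = 30647$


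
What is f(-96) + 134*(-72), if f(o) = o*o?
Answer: -432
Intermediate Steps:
f(o) = o**2
f(-96) + 134*(-72) = (-96)**2 + 134*(-72) = 9216 - 9648 = -432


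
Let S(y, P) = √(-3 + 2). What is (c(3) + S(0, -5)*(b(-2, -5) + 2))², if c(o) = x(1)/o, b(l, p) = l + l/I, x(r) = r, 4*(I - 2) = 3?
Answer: (11 - 24*I)²/1089 ≈ -0.41781 - 0.48485*I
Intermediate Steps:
I = 11/4 (I = 2 + (¼)*3 = 2 + ¾ = 11/4 ≈ 2.7500)
S(y, P) = I (S(y, P) = √(-1) = I)
b(l, p) = 15*l/11 (b(l, p) = l + l/(11/4) = l + l*(4/11) = l + 4*l/11 = 15*l/11)
c(o) = 1/o
(c(3) + S(0, -5)*(b(-2, -5) + 2))² = (1/3 + I*((15/11)*(-2) + 2))² = (⅓ + I*(-30/11 + 2))² = (⅓ + I*(-8/11))² = (⅓ - 8*I/11)²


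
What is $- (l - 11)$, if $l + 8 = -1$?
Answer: $20$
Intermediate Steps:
$l = -9$ ($l = -8 - 1 = -9$)
$- (l - 11) = - (-9 - 11) = \left(-1\right) \left(-20\right) = 20$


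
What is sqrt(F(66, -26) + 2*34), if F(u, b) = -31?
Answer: sqrt(37) ≈ 6.0828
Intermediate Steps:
sqrt(F(66, -26) + 2*34) = sqrt(-31 + 2*34) = sqrt(-31 + 68) = sqrt(37)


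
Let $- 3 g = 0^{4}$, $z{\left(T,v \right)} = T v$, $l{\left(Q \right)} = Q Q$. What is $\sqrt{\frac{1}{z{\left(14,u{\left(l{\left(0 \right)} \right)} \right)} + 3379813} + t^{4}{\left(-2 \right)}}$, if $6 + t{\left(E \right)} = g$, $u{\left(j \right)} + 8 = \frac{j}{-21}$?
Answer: $\frac{\sqrt{14803402992203397}}{3379701} \approx 36.0$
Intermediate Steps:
$l{\left(Q \right)} = Q^{2}$
$u{\left(j \right)} = -8 - \frac{j}{21}$ ($u{\left(j \right)} = -8 + \frac{j}{-21} = -8 + j \left(- \frac{1}{21}\right) = -8 - \frac{j}{21}$)
$g = 0$ ($g = - \frac{0^{4}}{3} = \left(- \frac{1}{3}\right) 0 = 0$)
$t{\left(E \right)} = -6$ ($t{\left(E \right)} = -6 + 0 = -6$)
$\sqrt{\frac{1}{z{\left(14,u{\left(l{\left(0 \right)} \right)} \right)} + 3379813} + t^{4}{\left(-2 \right)}} = \sqrt{\frac{1}{14 \left(-8 - \frac{0^{2}}{21}\right) + 3379813} + \left(-6\right)^{4}} = \sqrt{\frac{1}{14 \left(-8 - 0\right) + 3379813} + 1296} = \sqrt{\frac{1}{14 \left(-8 + 0\right) + 3379813} + 1296} = \sqrt{\frac{1}{14 \left(-8\right) + 3379813} + 1296} = \sqrt{\frac{1}{-112 + 3379813} + 1296} = \sqrt{\frac{1}{3379701} + 1296} = \sqrt{\frac{4380092497}{3379701}} = \frac{\sqrt{14803402992203397}}{3379701}$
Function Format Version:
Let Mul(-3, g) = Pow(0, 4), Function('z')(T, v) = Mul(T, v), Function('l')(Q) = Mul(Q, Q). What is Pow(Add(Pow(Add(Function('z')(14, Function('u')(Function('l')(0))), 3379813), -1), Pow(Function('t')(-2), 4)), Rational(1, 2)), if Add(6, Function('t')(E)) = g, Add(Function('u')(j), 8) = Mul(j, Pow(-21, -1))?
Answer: Mul(Rational(1, 3379701), Pow(14803402992203397, Rational(1, 2))) ≈ 36.000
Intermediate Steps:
Function('l')(Q) = Pow(Q, 2)
Function('u')(j) = Add(-8, Mul(Rational(-1, 21), j)) (Function('u')(j) = Add(-8, Mul(j, Pow(-21, -1))) = Add(-8, Mul(j, Rational(-1, 21))) = Add(-8, Mul(Rational(-1, 21), j)))
g = 0 (g = Mul(Rational(-1, 3), Pow(0, 4)) = Mul(Rational(-1, 3), 0) = 0)
Function('t')(E) = -6 (Function('t')(E) = Add(-6, 0) = -6)
Pow(Add(Pow(Add(Function('z')(14, Function('u')(Function('l')(0))), 3379813), -1), Pow(Function('t')(-2), 4)), Rational(1, 2)) = Pow(Add(Pow(Add(Mul(14, Add(-8, Mul(Rational(-1, 21), Pow(0, 2)))), 3379813), -1), Pow(-6, 4)), Rational(1, 2)) = Pow(Add(Pow(Add(Mul(14, Add(-8, Mul(Rational(-1, 21), 0))), 3379813), -1), 1296), Rational(1, 2)) = Pow(Add(Pow(Add(Mul(14, Add(-8, 0)), 3379813), -1), 1296), Rational(1, 2)) = Pow(Add(Pow(Add(Mul(14, -8), 3379813), -1), 1296), Rational(1, 2)) = Pow(Add(Pow(Add(-112, 3379813), -1), 1296), Rational(1, 2)) = Pow(Add(Pow(3379701, -1), 1296), Rational(1, 2)) = Pow(Add(Rational(1, 3379701), 1296), Rational(1, 2)) = Pow(Rational(4380092497, 3379701), Rational(1, 2)) = Mul(Rational(1, 3379701), Pow(14803402992203397, Rational(1, 2)))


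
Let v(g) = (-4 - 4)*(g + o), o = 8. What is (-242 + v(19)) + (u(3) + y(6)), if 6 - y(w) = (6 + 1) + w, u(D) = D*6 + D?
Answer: -444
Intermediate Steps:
u(D) = 7*D (u(D) = 6*D + D = 7*D)
y(w) = -1 - w (y(w) = 6 - ((6 + 1) + w) = 6 - (7 + w) = 6 + (-7 - w) = -1 - w)
v(g) = -64 - 8*g (v(g) = (-4 - 4)*(g + 8) = -8*(8 + g) = -64 - 8*g)
(-242 + v(19)) + (u(3) + y(6)) = (-242 + (-64 - 8*19)) + (7*3 + (-1 - 1*6)) = (-242 + (-64 - 152)) + (21 + (-1 - 6)) = (-242 - 216) + (21 - 7) = -458 + 14 = -444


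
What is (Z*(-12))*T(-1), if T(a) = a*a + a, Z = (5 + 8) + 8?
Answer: 0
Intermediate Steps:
Z = 21 (Z = 13 + 8 = 21)
T(a) = a + a² (T(a) = a² + a = a + a²)
(Z*(-12))*T(-1) = (21*(-12))*(-(1 - 1)) = -(-252)*0 = -252*0 = 0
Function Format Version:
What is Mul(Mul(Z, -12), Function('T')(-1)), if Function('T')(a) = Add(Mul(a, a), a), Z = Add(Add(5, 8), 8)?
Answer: 0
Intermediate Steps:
Z = 21 (Z = Add(13, 8) = 21)
Function('T')(a) = Add(a, Pow(a, 2)) (Function('T')(a) = Add(Pow(a, 2), a) = Add(a, Pow(a, 2)))
Mul(Mul(Z, -12), Function('T')(-1)) = Mul(Mul(21, -12), Mul(-1, Add(1, -1))) = Mul(-252, Mul(-1, 0)) = Mul(-252, 0) = 0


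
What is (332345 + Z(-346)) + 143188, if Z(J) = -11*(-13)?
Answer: 475676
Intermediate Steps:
Z(J) = 143
(332345 + Z(-346)) + 143188 = (332345 + 143) + 143188 = 332488 + 143188 = 475676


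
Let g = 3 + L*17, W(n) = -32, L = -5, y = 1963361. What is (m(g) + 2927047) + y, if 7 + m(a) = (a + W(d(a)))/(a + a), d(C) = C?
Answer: 401012939/82 ≈ 4.8904e+6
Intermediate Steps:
g = -82 (g = 3 - 5*17 = 3 - 85 = -82)
m(a) = -7 + (-32 + a)/(2*a) (m(a) = -7 + (a - 32)/(a + a) = -7 + (-32 + a)/((2*a)) = -7 + (-32 + a)*(1/(2*a)) = -7 + (-32 + a)/(2*a))
(m(g) + 2927047) + y = ((-13/2 - 16/(-82)) + 2927047) + 1963361 = ((-13/2 - 16*(-1/82)) + 2927047) + 1963361 = ((-13/2 + 8/41) + 2927047) + 1963361 = (-517/82 + 2927047) + 1963361 = 240017337/82 + 1963361 = 401012939/82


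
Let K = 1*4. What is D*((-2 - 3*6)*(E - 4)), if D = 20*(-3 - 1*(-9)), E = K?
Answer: 0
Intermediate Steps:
K = 4
E = 4
D = 120 (D = 20*(-3 + 9) = 20*6 = 120)
D*((-2 - 3*6)*(E - 4)) = 120*((-2 - 3*6)*(4 - 4)) = 120*((-2 - 18)*0) = 120*(-20*0) = 120*0 = 0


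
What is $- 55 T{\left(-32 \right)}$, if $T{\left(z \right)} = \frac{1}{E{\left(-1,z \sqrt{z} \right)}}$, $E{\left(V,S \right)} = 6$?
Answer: $- \frac{55}{6} \approx -9.1667$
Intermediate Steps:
$T{\left(z \right)} = \frac{1}{6}$
$- 55 T{\left(-32 \right)} = \left(-55\right) \frac{1}{6} = - \frac{55}{6}$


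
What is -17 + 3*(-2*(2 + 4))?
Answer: -53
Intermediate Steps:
-17 + 3*(-2*(2 + 4)) = -17 + 3*(-2*6) = -17 + 3*(-12) = -17 - 36 = -53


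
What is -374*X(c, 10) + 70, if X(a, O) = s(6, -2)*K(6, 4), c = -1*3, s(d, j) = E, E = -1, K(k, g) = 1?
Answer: 444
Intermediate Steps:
s(d, j) = -1
c = -3
X(a, O) = -1 (X(a, O) = -1*1 = -1)
-374*X(c, 10) + 70 = -374*(-1) + 70 = 374 + 70 = 444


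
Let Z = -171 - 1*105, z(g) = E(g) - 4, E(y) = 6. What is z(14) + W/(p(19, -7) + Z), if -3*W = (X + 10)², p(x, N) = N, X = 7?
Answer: 1987/849 ≈ 2.3404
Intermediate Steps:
z(g) = 2 (z(g) = 6 - 4 = 2)
W = -289/3 (W = -(7 + 10)²/3 = -⅓*17² = -⅓*289 = -289/3 ≈ -96.333)
Z = -276 (Z = -171 - 105 = -276)
z(14) + W/(p(19, -7) + Z) = 2 - 289/3/(-7 - 276) = 2 - 289/3/(-283) = 2 - 1/283*(-289/3) = 2 + 289/849 = 1987/849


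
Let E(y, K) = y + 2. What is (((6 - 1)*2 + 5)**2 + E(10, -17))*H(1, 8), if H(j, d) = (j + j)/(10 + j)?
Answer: 474/11 ≈ 43.091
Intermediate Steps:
E(y, K) = 2 + y
H(j, d) = 2*j/(10 + j) (H(j, d) = (2*j)/(10 + j) = 2*j/(10 + j))
(((6 - 1)*2 + 5)**2 + E(10, -17))*H(1, 8) = (((6 - 1)*2 + 5)**2 + (2 + 10))*(2*1/(10 + 1)) = ((5*2 + 5)**2 + 12)*(2*1/11) = ((10 + 5)**2 + 12)*(2*1*(1/11)) = (15**2 + 12)*(2/11) = (225 + 12)*(2/11) = 237*(2/11) = 474/11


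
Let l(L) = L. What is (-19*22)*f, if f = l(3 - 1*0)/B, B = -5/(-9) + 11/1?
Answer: -5643/52 ≈ -108.52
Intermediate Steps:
B = 104/9 (B = -5*(-⅑) + 11*1 = 5/9 + 11 = 104/9 ≈ 11.556)
f = 27/104 (f = (3 - 1*0)/(104/9) = (3 + 0)*(9/104) = 3*(9/104) = 27/104 ≈ 0.25962)
(-19*22)*f = -19*22*(27/104) = -418*27/104 = -5643/52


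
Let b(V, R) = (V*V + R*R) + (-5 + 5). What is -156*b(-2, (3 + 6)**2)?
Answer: -1024140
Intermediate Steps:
b(V, R) = R**2 + V**2 (b(V, R) = (V**2 + R**2) + 0 = (R**2 + V**2) + 0 = R**2 + V**2)
-156*b(-2, (3 + 6)**2) = -156*(((3 + 6)**2)**2 + (-2)**2) = -156*((9**2)**2 + 4) = -156*(81**2 + 4) = -156*(6561 + 4) = -156*6565 = -1024140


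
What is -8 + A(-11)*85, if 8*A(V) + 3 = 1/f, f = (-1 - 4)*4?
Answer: -1293/32 ≈ -40.406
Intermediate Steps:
f = -20 (f = -5*4 = -20)
A(V) = -61/160 (A(V) = -3/8 + (⅛)/(-20) = -3/8 + (⅛)*(-1/20) = -3/8 - 1/160 = -61/160)
-8 + A(-11)*85 = -8 - 61/160*85 = -8 - 1037/32 = -1293/32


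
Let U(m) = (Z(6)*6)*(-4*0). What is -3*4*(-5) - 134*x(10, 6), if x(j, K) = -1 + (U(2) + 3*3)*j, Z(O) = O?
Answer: -11866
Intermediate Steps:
U(m) = 0 (U(m) = (6*6)*(-4*0) = 36*0 = 0)
x(j, K) = -1 + 9*j (x(j, K) = -1 + (0 + 3*3)*j = -1 + (0 + 9)*j = -1 + 9*j)
-3*4*(-5) - 134*x(10, 6) = -3*4*(-5) - 134*(-1 + 9*10) = -12*(-5) - 134*(-1 + 90) = 60 - 134*89 = 60 - 11926 = -11866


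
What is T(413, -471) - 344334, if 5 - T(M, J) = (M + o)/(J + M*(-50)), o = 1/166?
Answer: -1207247017735/3506086 ≈ -3.4433e+5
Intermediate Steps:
o = 1/166 ≈ 0.0060241
T(M, J) = 5 - (1/166 + M)/(J - 50*M) (T(M, J) = 5 - (M + 1/166)/(J + M*(-50)) = 5 - (1/166 + M)/(J - 50*M))
T(413, -471) - 344334 = (-1 - 41666*413 + 830*(-471))/(166*(-471 - 50*413)) - 344334 = (-1 - 17208058 - 390930)/(166*(-471 - 20650)) - 344334 = (1/166)*(-17598989)/(-21121) - 344334 = (1/166)*(-1/21121)*(-17598989) - 344334 = 17598989/3506086 - 344334 = -1207247017735/3506086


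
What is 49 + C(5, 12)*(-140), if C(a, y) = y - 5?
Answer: -931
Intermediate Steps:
C(a, y) = -5 + y
49 + C(5, 12)*(-140) = 49 + (-5 + 12)*(-140) = 49 + 7*(-140) = 49 - 980 = -931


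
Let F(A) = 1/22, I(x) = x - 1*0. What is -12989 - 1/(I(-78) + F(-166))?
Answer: -22276113/1715 ≈ -12989.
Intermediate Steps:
I(x) = x (I(x) = x + 0 = x)
F(A) = 1/22
-12989 - 1/(I(-78) + F(-166)) = -12989 - 1/(-78 + 1/22) = -12989 - 1/(-1715/22) = -12989 - 1*(-22/1715) = -12989 + 22/1715 = -22276113/1715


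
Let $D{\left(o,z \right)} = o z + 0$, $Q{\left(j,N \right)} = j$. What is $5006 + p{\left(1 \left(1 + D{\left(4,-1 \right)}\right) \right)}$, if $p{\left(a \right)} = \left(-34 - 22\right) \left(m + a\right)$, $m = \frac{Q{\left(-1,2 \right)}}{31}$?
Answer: $\frac{160450}{31} \approx 5175.8$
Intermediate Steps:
$D{\left(o,z \right)} = o z$
$m = - \frac{1}{31} \approx -0.032258$
$p{\left(a \right)} = \frac{56}{31} - 56 a$ ($p{\left(a \right)} = \left(-34 - 22\right) \left(- \frac{1}{31} + a\right) = - 56 \left(- \frac{1}{31} + a\right) = \frac{56}{31} - 56 a$)
$5006 + p{\left(1 \left(1 + D{\left(4,-1 \right)}\right) \right)} = 5006 - \left(- \frac{56}{31} + 56 \cdot 1 \left(1 + 4 \left(-1\right)\right)\right) = 5006 - \left(- \frac{56}{31} + 56 \cdot 1 \left(1 - 4\right)\right) = 5006 - \left(- \frac{56}{31} + 56 \cdot 1 \left(-3\right)\right) = 5006 + \left(\frac{56}{31} - -168\right) = 5006 + \left(\frac{56}{31} + 168\right) = 5006 + \frac{5264}{31} = \frac{160450}{31}$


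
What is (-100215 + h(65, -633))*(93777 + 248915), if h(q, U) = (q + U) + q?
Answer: -34515252856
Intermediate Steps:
h(q, U) = U + 2*q (h(q, U) = (U + q) + q = U + 2*q)
(-100215 + h(65, -633))*(93777 + 248915) = (-100215 + (-633 + 2*65))*(93777 + 248915) = (-100215 + (-633 + 130))*342692 = (-100215 - 503)*342692 = -100718*342692 = -34515252856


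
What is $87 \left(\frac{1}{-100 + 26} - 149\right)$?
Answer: $- \frac{959349}{74} \approx -12964.0$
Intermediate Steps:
$87 \left(\frac{1}{-100 + 26} - 149\right) = 87 \left(\frac{1}{-74} - 149\right) = 87 \left(- \frac{1}{74} - 149\right) = 87 \left(- \frac{11027}{74}\right) = - \frac{959349}{74}$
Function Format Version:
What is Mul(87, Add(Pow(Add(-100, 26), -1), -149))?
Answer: Rational(-959349, 74) ≈ -12964.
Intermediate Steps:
Mul(87, Add(Pow(Add(-100, 26), -1), -149)) = Mul(87, Add(Pow(-74, -1), -149)) = Mul(87, Add(Rational(-1, 74), -149)) = Mul(87, Rational(-11027, 74)) = Rational(-959349, 74)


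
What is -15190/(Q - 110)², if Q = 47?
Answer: -310/81 ≈ -3.8272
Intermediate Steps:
-15190/(Q - 110)² = -15190/(47 - 110)² = -15190/((-63)²) = -15190/3969 = -15190*1/3969 = -310/81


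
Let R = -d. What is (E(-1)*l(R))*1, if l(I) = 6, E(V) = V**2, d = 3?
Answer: 6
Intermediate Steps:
R = -3 (R = -1*3 = -3)
(E(-1)*l(R))*1 = ((-1)**2*6)*1 = (1*6)*1 = 6*1 = 6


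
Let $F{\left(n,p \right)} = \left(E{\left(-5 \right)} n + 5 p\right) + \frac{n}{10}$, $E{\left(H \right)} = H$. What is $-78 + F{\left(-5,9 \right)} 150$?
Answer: $10347$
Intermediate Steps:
$F{\left(n,p \right)} = 5 p - \frac{49 n}{10}$ ($F{\left(n,p \right)} = \left(- 5 n + 5 p\right) + \frac{n}{10} = 5 p - \frac{49 n}{10}$)
$-78 + F{\left(-5,9 \right)} 150 = -78 + \left(5 \cdot 9 - - \frac{49}{2}\right) 150 = -78 + \left(45 + \frac{49}{2}\right) 150 = -78 + \frac{139}{2} \cdot 150 = -78 + 10425 = 10347$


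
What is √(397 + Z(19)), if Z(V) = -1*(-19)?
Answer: 4*√26 ≈ 20.396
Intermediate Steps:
Z(V) = 19
√(397 + Z(19)) = √(397 + 19) = √416 = 4*√26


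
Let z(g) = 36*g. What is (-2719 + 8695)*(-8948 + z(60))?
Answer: -40565088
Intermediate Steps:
(-2719 + 8695)*(-8948 + z(60)) = (-2719 + 8695)*(-8948 + 36*60) = 5976*(-8948 + 2160) = 5976*(-6788) = -40565088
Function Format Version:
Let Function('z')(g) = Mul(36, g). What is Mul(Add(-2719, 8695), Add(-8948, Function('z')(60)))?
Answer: -40565088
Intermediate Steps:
Mul(Add(-2719, 8695), Add(-8948, Function('z')(60))) = Mul(Add(-2719, 8695), Add(-8948, Mul(36, 60))) = Mul(5976, Add(-8948, 2160)) = Mul(5976, -6788) = -40565088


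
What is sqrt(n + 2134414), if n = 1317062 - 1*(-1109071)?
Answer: sqrt(4560547) ≈ 2135.5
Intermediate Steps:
n = 2426133 (n = 1317062 + 1109071 = 2426133)
sqrt(n + 2134414) = sqrt(2426133 + 2134414) = sqrt(4560547)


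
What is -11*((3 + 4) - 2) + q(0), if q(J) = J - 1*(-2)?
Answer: -53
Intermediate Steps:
q(J) = 2 + J (q(J) = J + 2 = 2 + J)
-11*((3 + 4) - 2) + q(0) = -11*((3 + 4) - 2) + (2 + 0) = -11*(7 - 2) + 2 = -11*5 + 2 = -55 + 2 = -53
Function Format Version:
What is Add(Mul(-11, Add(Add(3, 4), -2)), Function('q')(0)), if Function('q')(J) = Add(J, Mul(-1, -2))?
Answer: -53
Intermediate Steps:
Function('q')(J) = Add(2, J) (Function('q')(J) = Add(J, 2) = Add(2, J))
Add(Mul(-11, Add(Add(3, 4), -2)), Function('q')(0)) = Add(Mul(-11, Add(Add(3, 4), -2)), Add(2, 0)) = Add(Mul(-11, Add(7, -2)), 2) = Add(Mul(-11, 5), 2) = Add(-55, 2) = -53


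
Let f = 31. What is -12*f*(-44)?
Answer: 16368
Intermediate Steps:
-12*f*(-44) = -12*31*(-44) = -372*(-44) = 16368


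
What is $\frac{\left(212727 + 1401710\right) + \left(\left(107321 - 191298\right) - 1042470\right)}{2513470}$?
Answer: $\frac{48799}{251347} \approx 0.19415$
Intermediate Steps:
$\frac{\left(212727 + 1401710\right) + \left(\left(107321 - 191298\right) - 1042470\right)}{2513470} = \left(1614437 - 1126447\right) \frac{1}{2513470} = 487990 \cdot \frac{1}{2513470} = \frac{48799}{251347}$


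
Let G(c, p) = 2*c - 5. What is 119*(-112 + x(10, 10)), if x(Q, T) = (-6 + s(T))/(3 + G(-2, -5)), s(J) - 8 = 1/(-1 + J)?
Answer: -721973/54 ≈ -13370.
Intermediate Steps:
s(J) = 8 + 1/(-1 + J)
G(c, p) = -5 + 2*c
x(Q, T) = 1 - (-7 + 8*T)/(6*(-1 + T)) (x(Q, T) = (-6 + (-7 + 8*T)/(-1 + T))/(3 + (-5 + 2*(-2))) = (-6 + (-7 + 8*T)/(-1 + T))/(3 + (-5 - 4)) = (-6 + (-7 + 8*T)/(-1 + T))/(3 - 9) = (-6 + (-7 + 8*T)/(-1 + T))/(-6) = (-6 + (-7 + 8*T)/(-1 + T))*(-1/6) = 1 - (-7 + 8*T)/(6*(-1 + T)))
119*(-112 + x(10, 10)) = 119*(-112 + (1 - 2*10)/(6*(-1 + 10))) = 119*(-112 + (1/6)*(1 - 20)/9) = 119*(-112 + (1/6)*(1/9)*(-19)) = 119*(-112 - 19/54) = 119*(-6067/54) = -721973/54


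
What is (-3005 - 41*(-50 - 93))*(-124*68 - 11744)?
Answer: -57663008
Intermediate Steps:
(-3005 - 41*(-50 - 93))*(-124*68 - 11744) = (-3005 - 41*(-143))*(-8432 - 11744) = (-3005 + 5863)*(-20176) = 2858*(-20176) = -57663008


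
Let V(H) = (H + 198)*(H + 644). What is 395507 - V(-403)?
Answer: 444912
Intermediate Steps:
V(H) = (198 + H)*(644 + H)
395507 - V(-403) = 395507 - (127512 + (-403)² + 842*(-403)) = 395507 - (127512 + 162409 - 339326) = 395507 - 1*(-49405) = 395507 + 49405 = 444912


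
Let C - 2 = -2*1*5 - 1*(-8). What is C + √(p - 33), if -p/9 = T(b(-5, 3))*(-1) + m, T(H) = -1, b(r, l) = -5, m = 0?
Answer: I*√42 ≈ 6.4807*I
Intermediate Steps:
p = -9 (p = -9*(-1*(-1) + 0) = -9*(1 + 0) = -9*1 = -9)
C = 0 (C = 2 + (-2*1*5 - 1*(-8)) = 2 + (-2*5 + 8) = 2 + (-10 + 8) = 2 - 2 = 0)
C + √(p - 33) = 0 + √(-9 - 33) = 0 + √(-42) = 0 + I*√42 = I*√42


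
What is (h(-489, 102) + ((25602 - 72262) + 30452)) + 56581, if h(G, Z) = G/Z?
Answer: 1372519/34 ≈ 40368.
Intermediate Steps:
(h(-489, 102) + ((25602 - 72262) + 30452)) + 56581 = (-489/102 + ((25602 - 72262) + 30452)) + 56581 = (-489*1/102 + (-46660 + 30452)) + 56581 = (-163/34 - 16208) + 56581 = -551235/34 + 56581 = 1372519/34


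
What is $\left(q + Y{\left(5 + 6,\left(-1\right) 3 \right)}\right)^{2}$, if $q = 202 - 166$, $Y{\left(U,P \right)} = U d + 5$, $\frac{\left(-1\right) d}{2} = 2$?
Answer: $9$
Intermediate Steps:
$d = -4$ ($d = \left(-2\right) 2 = -4$)
$Y{\left(U,P \right)} = 5 - 4 U$ ($Y{\left(U,P \right)} = U \left(-4\right) + 5 = - 4 U + 5 = 5 - 4 U$)
$q = 36$
$\left(q + Y{\left(5 + 6,\left(-1\right) 3 \right)}\right)^{2} = \left(36 + \left(5 - 4 \left(5 + 6\right)\right)\right)^{2} = \left(36 + \left(5 - 44\right)\right)^{2} = \left(36 - 39\right)^{2} = \left(-3\right)^{2} = 9$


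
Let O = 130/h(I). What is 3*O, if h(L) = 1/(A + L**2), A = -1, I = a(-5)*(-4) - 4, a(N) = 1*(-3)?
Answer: 24570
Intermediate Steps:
a(N) = -3
I = 8 (I = -3*(-4) - 4 = 12 - 4 = 8)
h(L) = 1/(-1 + L**2)
O = 8190 (O = 130/(1/(-1 + 8**2)) = 130/(1/(-1 + 64)) = 130/(1/63) = 130*63 = 8190)
3*O = 3*8190 = 24570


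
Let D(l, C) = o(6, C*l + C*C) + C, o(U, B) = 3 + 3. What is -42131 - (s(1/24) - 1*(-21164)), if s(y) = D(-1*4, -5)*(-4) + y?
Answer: -1518985/24 ≈ -63291.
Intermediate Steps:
o(U, B) = 6
D(l, C) = 6 + C
s(y) = -4 + y (s(y) = (6 - 5)*(-4) + y = 1*(-4) + y = -4 + y)
-42131 - (s(1/24) - 1*(-21164)) = -42131 - ((-4 + 1/24) - 1*(-21164)) = -42131 - ((-4 + 1/24) + 21164) = -42131 - (-95/24 + 21164) = -42131 - 1*507841/24 = -42131 - 507841/24 = -1518985/24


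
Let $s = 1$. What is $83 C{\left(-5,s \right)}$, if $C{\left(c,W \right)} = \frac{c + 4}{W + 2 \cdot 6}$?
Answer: $- \frac{83}{13} \approx -6.3846$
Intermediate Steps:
$C{\left(c,W \right)} = \frac{4 + c}{12 + W}$ ($C{\left(c,W \right)} = \frac{4 + c}{W + 12} = \frac{4 + c}{12 + W}$)
$83 C{\left(-5,s \right)} = 83 \frac{4 - 5}{12 + 1} = 83 \cdot \frac{1}{13} \left(-1\right) = 83 \left(- \frac{1}{13}\right) = - \frac{83}{13}$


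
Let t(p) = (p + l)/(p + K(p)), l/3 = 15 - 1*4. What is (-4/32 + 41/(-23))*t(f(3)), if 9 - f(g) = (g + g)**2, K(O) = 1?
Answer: 81/184 ≈ 0.44022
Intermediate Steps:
l = 33 (l = 3*(15 - 1*4) = 3*(15 - 4) = 3*11 = 33)
f(g) = 9 - 4*g**2 (f(g) = 9 - (g + g)**2 = 9 - (2*g)**2 = 9 - 4*g**2)
t(p) = (33 + p)/(1 + p) (t(p) = (p + 33)/(p + 1) = (33 + p)/(1 + p))
(-4/32 + 41/(-23))*t(f(3)) = (-4/32 + 41/(-23))*((33 + (9 - 4*3**2))/(1 + (9 - 4*3**2))) = (-4*1/32 + 41*(-1/23))*((33 + (9 - 4*9))/(1 + (9 - 4*9))) = (-1/8 - 41/23)*((33 + (9 - 36))/(1 + (9 - 36))) = -351*(33 - 27)/(184*(1 - 27)) = -351*6/(184*(-26)) = -(-27)*6/368 = -351/184*(-3/13) = 81/184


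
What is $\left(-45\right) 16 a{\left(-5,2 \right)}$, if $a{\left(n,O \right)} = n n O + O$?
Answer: $-37440$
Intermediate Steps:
$a{\left(n,O \right)} = O + O n^{2}$ ($a{\left(n,O \right)} = n^{2} O + O = O n^{2} + O = O + O n^{2}$)
$\left(-45\right) 16 a{\left(-5,2 \right)} = \left(-45\right) 16 \cdot 2 \left(1 + \left(-5\right)^{2}\right) = - 720 \cdot 2 \left(1 + 25\right) = - 720 \cdot 2 \cdot 26 = \left(-720\right) 52 = -37440$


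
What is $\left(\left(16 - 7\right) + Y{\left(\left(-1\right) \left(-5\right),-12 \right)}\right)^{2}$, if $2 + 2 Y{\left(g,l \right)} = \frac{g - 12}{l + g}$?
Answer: $\frac{289}{4} \approx 72.25$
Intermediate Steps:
$Y{\left(g,l \right)} = -1 + \frac{-12 + g}{2 \left(g + l\right)}$ ($Y{\left(g,l \right)} = -1 + \frac{\left(g - 12\right) \frac{1}{l + g}}{2} = -1 + \frac{\left(-12 + g\right) \frac{1}{g + l}}{2} = -1 + \frac{\frac{1}{g + l} \left(-12 + g\right)}{2} = -1 + \frac{-12 + g}{2 \left(g + l\right)}$)
$\left(\left(16 - 7\right) + Y{\left(\left(-1\right) \left(-5\right),-12 \right)}\right)^{2} = \left(\left(16 - 7\right) + \frac{-6 - -12 - \frac{\left(-1\right) \left(-5\right)}{2}}{\left(-1\right) \left(-5\right) - 12}\right)^{2} = \left(\left(16 - 7\right) + \frac{-6 + 12 - \frac{5}{2}}{5 - 12}\right)^{2} = \left(9 + \frac{-6 + 12 - \frac{5}{2}}{-7}\right)^{2} = \left(9 - \frac{1}{2}\right)^{2} = \left(\frac{17}{2}\right)^{2} = \frac{289}{4}$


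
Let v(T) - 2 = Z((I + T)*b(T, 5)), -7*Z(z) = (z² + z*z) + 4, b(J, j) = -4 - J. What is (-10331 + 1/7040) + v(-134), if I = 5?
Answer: -3960268273273/49280 ≈ -8.0363e+7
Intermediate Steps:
Z(z) = -4/7 - 2*z²/7 (Z(z) = -((z² + z*z) + 4)/7 = -((z² + z²) + 4)/7 = -(2*z² + 4)/7 = -(4 + 2*z²)/7 = -4/7 - 2*z²/7)
v(T) = 10/7 - 2*(-4 - T)²*(5 + T)²/7 (v(T) = 2 + (-4/7 - 2*(-4 - T)²*(5 + T)²/7) = 10/7 - 2*(-4 - T)²*(5 + T)²/7)
(-10331 + 1/7040) + v(-134) = (-10331 + 1/7040) + (10/7 - 2*(4 - 134)²*(5 - 134)²/7) = (-10331 + 1/7040) + (10/7 - 2/7*(-130)²*(-129)²) = -72730239/7040 + (10/7 - 2/7*16900*16641) = -72730239/7040 + (10/7 - 562465800/7) = -72730239/7040 - 562465790/7 = -3960268273273/49280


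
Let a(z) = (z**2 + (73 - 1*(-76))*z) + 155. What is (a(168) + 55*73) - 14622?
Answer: 42804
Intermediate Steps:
a(z) = 155 + z**2 + 149*z (a(z) = (z**2 + (73 + 76)*z) + 155 = (z**2 + 149*z) + 155 = 155 + z**2 + 149*z)
(a(168) + 55*73) - 14622 = ((155 + 168**2 + 149*168) + 55*73) - 14622 = ((155 + 28224 + 25032) + 4015) - 14622 = (53411 + 4015) - 14622 = 57426 - 14622 = 42804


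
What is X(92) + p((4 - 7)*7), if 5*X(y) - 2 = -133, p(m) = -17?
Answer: -216/5 ≈ -43.200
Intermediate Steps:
X(y) = -131/5 (X(y) = ⅖ + (⅕)*(-133) = ⅖ - 133/5 = -131/5)
X(92) + p((4 - 7)*7) = -131/5 - 17 = -216/5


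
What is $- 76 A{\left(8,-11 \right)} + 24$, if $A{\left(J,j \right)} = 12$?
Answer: $-888$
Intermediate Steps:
$- 76 A{\left(8,-11 \right)} + 24 = \left(-76\right) 12 + 24 = -912 + 24 = -888$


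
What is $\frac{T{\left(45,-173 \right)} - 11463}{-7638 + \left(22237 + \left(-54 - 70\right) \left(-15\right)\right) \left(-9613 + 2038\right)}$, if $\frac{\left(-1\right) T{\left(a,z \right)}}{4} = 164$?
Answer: $\frac{12119}{182542413} \approx 6.639 \cdot 10^{-5}$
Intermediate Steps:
$T{\left(a,z \right)} = -656$ ($T{\left(a,z \right)} = \left(-4\right) 164 = -656$)
$\frac{T{\left(45,-173 \right)} - 11463}{-7638 + \left(22237 + \left(-54 - 70\right) \left(-15\right)\right) \left(-9613 + 2038\right)} = \frac{-656 - 11463}{-7638 + \left(22237 + \left(-54 - 70\right) \left(-15\right)\right) \left(-9613 + 2038\right)} = - \frac{12119}{-7638 + \left(22237 - -1860\right) \left(-7575\right)} = - \frac{12119}{-7638 + \left(22237 + 1860\right) \left(-7575\right)} = - \frac{12119}{-7638 + 24097 \left(-7575\right)} = - \frac{12119}{-7638 - 182534775} = - \frac{12119}{-182542413} = \left(-12119\right) \left(- \frac{1}{182542413}\right) = \frac{12119}{182542413}$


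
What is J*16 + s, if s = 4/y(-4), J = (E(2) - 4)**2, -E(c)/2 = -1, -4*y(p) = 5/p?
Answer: 384/5 ≈ 76.800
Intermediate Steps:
y(p) = -5/(4*p)
E(c) = 2 (E(c) = -2*(-1) = 2)
J = 4 (J = (2 - 4)**2 = (-2)**2 = 4)
s = 64/5 (s = 4/((-5/4/(-4))) = 4/((-5/4*(-1/4))) = 4/(5/16) = 4*(16/5) = 64/5 ≈ 12.800)
J*16 + s = 4*16 + 64/5 = 64 + 64/5 = 384/5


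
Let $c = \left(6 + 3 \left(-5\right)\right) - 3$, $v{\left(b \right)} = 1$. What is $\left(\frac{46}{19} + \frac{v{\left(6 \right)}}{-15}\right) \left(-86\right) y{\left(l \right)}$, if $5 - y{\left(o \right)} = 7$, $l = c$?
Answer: $\frac{115412}{285} \approx 404.95$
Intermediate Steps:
$c = -12$ ($c = \left(6 - 15\right) - 3 = -9 - 3 = -12$)
$l = -12$
$y{\left(o \right)} = -2$ ($y{\left(o \right)} = 5 - 7 = -2$)
$\left(\frac{46}{19} + \frac{v{\left(6 \right)}}{-15}\right) \left(-86\right) y{\left(l \right)} = \left(\frac{46}{19} + 1 \frac{1}{-15}\right) \left(-86\right) \left(-2\right) = \left(46 \cdot \frac{1}{19} + 1 \left(- \frac{1}{15}\right)\right) \left(-86\right) \left(-2\right) = \left(\frac{46}{19} - \frac{1}{15}\right) \left(-86\right) \left(-2\right) = \frac{671}{285} \left(-86\right) \left(-2\right) = \left(- \frac{57706}{285}\right) \left(-2\right) = \frac{115412}{285}$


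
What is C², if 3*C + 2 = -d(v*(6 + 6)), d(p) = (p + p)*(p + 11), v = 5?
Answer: 72624484/9 ≈ 8.0694e+6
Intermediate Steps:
d(p) = 2*p*(11 + p) (d(p) = (2*p)*(11 + p) = 2*p*(11 + p))
C = -8522/3 (C = -⅔ + (-2*5*(6 + 6)*(11 + 5*(6 + 6)))/3 = -⅔ + (-2*5*12*(11 + 5*12))/3 = -⅔ + (-2*60*(11 + 60))/3 = -⅔ + (-2*60*71)/3 = -⅔ + (-1*8520)/3 = -⅔ + (⅓)*(-8520) = -⅔ - 2840 = -8522/3 ≈ -2840.7)
C² = (-8522/3)² = 72624484/9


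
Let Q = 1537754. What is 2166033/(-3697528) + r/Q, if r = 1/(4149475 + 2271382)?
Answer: -10693378429621755673/18254138398689819992 ≈ -0.58581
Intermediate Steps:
r = 1/6420857 ≈ 1.5574e-7
2166033/(-3697528) + r/Q = 2166033/(-3697528) + (1/6420857)/1537754 = 2166033*(-1/3697528) + (1/6420857)*(1/1537754) = -2166033/3697528 + 1/9873698535178 = -10693378429621755673/18254138398689819992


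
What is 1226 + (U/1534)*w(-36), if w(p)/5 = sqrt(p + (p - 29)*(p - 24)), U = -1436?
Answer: 1226 - 7180*sqrt(966)/767 ≈ 935.05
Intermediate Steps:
w(p) = 5*sqrt(p + (-29 + p)*(-24 + p)) (w(p) = 5*sqrt(p + (p - 29)*(p - 24)) = 5*sqrt(p + (-29 + p)*(-24 + p)))
1226 + (U/1534)*w(-36) = 1226 + (-1436/1534)*(5*sqrt(696 + (-36)**2 - 52*(-36))) = 1226 + (-1436*1/1534)*(5*sqrt(696 + 1296 + 1872)) = 1226 - 3590*sqrt(3864)/767 = 1226 - 3590*2*sqrt(966)/767 = 1226 - 7180*sqrt(966)/767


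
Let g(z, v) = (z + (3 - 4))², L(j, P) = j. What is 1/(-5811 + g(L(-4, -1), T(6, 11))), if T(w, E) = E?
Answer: -1/5786 ≈ -0.00017283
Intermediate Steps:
g(z, v) = (-1 + z)² (g(z, v) = (z - 1)² = (-1 + z)²)
1/(-5811 + g(L(-4, -1), T(6, 11))) = 1/(-5811 + (-1 - 4)²) = 1/(-5811 + (-5)²) = 1/(-5811 + 25) = 1/(-5786) = -1/5786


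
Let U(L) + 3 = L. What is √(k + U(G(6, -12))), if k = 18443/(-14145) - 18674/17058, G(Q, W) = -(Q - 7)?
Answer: I*√790370011690710/13404745 ≈ 2.0973*I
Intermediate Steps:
G(Q, W) = 7 - Q (G(Q, W) = -(-7 + Q) = 7 - Q)
U(L) = -3 + L
k = -32152468/13404745 (k = 18443*(-1/14145) - 18674*1/17058 = -18443/14145 - 9337/8529 = -32152468/13404745 ≈ -2.3986)
√(k + U(G(6, -12))) = √(-32152468/13404745 + (-3 + (7 - 1*6))) = √(-32152468/13404745 + (-3 + (7 - 6))) = √(-32152468/13404745 + (-3 + 1)) = √(-32152468/13404745 - 2) = √(-58961958/13404745) = I*√790370011690710/13404745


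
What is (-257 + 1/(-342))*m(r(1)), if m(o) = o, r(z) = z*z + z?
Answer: -87895/171 ≈ -514.01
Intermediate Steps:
r(z) = z + z² (r(z) = z² + z = z + z²)
(-257 + 1/(-342))*m(r(1)) = (-257 + 1/(-342))*(1*(1 + 1)) = (-257 - 1/342)*(1*2) = -87895/342*2 = -87895/171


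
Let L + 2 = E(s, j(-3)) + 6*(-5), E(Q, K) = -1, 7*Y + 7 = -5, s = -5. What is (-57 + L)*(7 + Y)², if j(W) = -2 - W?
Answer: -123210/49 ≈ -2514.5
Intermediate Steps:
Y = -12/7 (Y = -1 + (⅐)*(-5) = -1 - 5/7 = -12/7 ≈ -1.7143)
L = -33 (L = -2 + (-1 + 6*(-5)) = -2 + (-1 - 30) = -2 - 31 = -33)
(-57 + L)*(7 + Y)² = (-57 - 33)*(7 - 12/7)² = -90*(37/7)² = -90*1369/49 = -123210/49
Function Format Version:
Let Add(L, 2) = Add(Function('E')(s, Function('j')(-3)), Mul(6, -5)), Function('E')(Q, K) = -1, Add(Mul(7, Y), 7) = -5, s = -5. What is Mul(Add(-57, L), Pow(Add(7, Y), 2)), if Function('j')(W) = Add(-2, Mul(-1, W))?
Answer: Rational(-123210, 49) ≈ -2514.5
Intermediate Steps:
Y = Rational(-12, 7) (Y = Add(-1, Mul(Rational(1, 7), -5)) = Add(-1, Rational(-5, 7)) = Rational(-12, 7) ≈ -1.7143)
L = -33 (L = Add(-2, Add(-1, Mul(6, -5))) = Add(-2, Add(-1, -30)) = Add(-2, -31) = -33)
Mul(Add(-57, L), Pow(Add(7, Y), 2)) = Mul(Add(-57, -33), Pow(Add(7, Rational(-12, 7)), 2)) = Mul(-90, Pow(Rational(37, 7), 2)) = Mul(-90, Rational(1369, 49)) = Rational(-123210, 49)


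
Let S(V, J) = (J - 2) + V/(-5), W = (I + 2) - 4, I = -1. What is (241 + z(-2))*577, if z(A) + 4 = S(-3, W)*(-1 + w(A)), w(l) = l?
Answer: 721827/5 ≈ 1.4437e+5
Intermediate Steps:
W = -3 (W = (-1 + 2) - 4 = 1 - 4 = -3)
S(V, J) = -2 + J - V/5 (S(V, J) = (-2 + J) + V*(-⅕) = (-2 + J) - V/5 = -2 + J - V/5)
z(A) = ⅖ - 22*A/5 (z(A) = -4 + (-2 - 3 - ⅕*(-3))*(-1 + A) = -4 + (-2 - 3 + ⅗)*(-1 + A) = -4 - 22*(-1 + A)/5 = -4 + (22/5 - 22*A/5) = ⅖ - 22*A/5)
(241 + z(-2))*577 = (241 + (⅖ - 22/5*(-2)))*577 = (241 + (⅖ + 44/5))*577 = (241 + 46/5)*577 = (1251/5)*577 = 721827/5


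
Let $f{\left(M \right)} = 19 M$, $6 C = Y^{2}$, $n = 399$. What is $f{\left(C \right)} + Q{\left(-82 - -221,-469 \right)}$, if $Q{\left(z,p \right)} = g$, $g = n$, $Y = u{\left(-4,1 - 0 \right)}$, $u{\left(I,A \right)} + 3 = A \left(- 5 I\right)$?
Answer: $\frac{7885}{6} \approx 1314.2$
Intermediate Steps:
$u{\left(I,A \right)} = -3 - 5 A I$ ($u{\left(I,A \right)} = -3 + A \left(- 5 I\right) = -3 - 5 A I$)
$Y = 17$ ($Y = -3 - 5 \left(1 - 0\right) \left(-4\right) = -3 - 5 \left(1 + 0\right) \left(-4\right) = -3 - 5 \left(-4\right) = -3 + 20 = 17$)
$g = 399$
$Q{\left(z,p \right)} = 399$
$C = \frac{289}{6}$ ($C = \frac{17^{2}}{6} = \frac{1}{6} \cdot 289 = \frac{289}{6} \approx 48.167$)
$f{\left(C \right)} + Q{\left(-82 - -221,-469 \right)} = 19 \cdot \frac{289}{6} + 399 = \frac{5491}{6} + 399 = \frac{7885}{6}$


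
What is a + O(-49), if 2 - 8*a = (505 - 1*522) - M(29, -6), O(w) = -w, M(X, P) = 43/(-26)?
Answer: 10643/208 ≈ 51.168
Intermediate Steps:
M(X, P) = -43/26 (M(X, P) = 43*(-1/26) = -43/26)
a = 451/208 (a = ¼ - ((505 - 1*522) - 1*(-43/26))/8 = ¼ - ((505 - 522) + 43/26)/8 = ¼ - (-17 + 43/26)/8 = ¼ - ⅛*(-399/26) = ¼ + 399/208 = 451/208 ≈ 2.1683)
a + O(-49) = 451/208 - 1*(-49) = 451/208 + 49 = 10643/208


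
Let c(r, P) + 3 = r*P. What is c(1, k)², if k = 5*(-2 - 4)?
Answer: 1089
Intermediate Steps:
k = -30 (k = 5*(-6) = -30)
c(r, P) = -3 + P*r (c(r, P) = -3 + r*P = -3 + P*r)
c(1, k)² = (-3 - 30*1)² = (-3 - 30)² = (-33)² = 1089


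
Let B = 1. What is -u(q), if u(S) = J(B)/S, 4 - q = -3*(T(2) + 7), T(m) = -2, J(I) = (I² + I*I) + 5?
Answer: -7/19 ≈ -0.36842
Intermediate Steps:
J(I) = 5 + 2*I² (J(I) = (I² + I²) + 5 = 2*I² + 5 = 5 + 2*I²)
q = 19 (q = 4 - (-3)*(-2 + 7) = 4 - (-3)*5 = 4 - 1*(-15) = 4 + 15 = 19)
u(S) = 7/S (u(S) = (5 + 2*1²)/S = (5 + 2*1)/S = (5 + 2)/S = 7/S)
-u(q) = -7/19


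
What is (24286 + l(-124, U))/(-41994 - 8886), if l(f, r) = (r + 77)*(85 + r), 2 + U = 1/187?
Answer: -533484353/889611360 ≈ -0.59968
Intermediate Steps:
U = -373/187 (U = -2 + 1/187 = -373/187 ≈ -1.9947)
l(f, r) = (77 + r)*(85 + r)
(24286 + l(-124, U))/(-41994 - 8886) = (24286 + (6545 + (-373/187)² + 162*(-373/187)))/(-41994 - 8886) = (24286 + (6545 + 139129/34969 - 60426/187))/(-50880) = (24286 + 217711572/34969)*(-1/50880) = (1066968706/34969)*(-1/50880) = -533484353/889611360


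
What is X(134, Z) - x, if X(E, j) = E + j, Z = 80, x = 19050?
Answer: -18836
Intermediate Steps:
X(134, Z) - x = (134 + 80) - 1*19050 = 214 - 19050 = -18836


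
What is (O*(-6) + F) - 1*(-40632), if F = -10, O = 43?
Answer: 40364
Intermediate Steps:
(O*(-6) + F) - 1*(-40632) = (43*(-6) - 10) - 1*(-40632) = (-258 - 10) + 40632 = -268 + 40632 = 40364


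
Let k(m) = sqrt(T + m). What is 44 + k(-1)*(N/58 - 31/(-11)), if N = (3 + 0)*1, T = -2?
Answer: 44 + 1831*I*sqrt(3)/638 ≈ 44.0 + 4.9708*I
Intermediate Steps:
N = 3 (N = 3*1 = 3)
k(m) = sqrt(-2 + m)
44 + k(-1)*(N/58 - 31/(-11)) = 44 + sqrt(-2 - 1)*(3/58 - 31/(-11)) = 44 + sqrt(-3)*(3*(1/58) - 31*(-1/11)) = 44 + (I*sqrt(3))*(3/58 + 31/11) = 44 + (I*sqrt(3))*(1831/638) = 44 + 1831*I*sqrt(3)/638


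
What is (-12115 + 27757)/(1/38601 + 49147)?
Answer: 301898421/948561674 ≈ 0.31827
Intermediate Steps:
(-12115 + 27757)/(1/38601 + 49147) = 15642/(1/38601 + 49147) = 15642/(1897123348/38601) = 15642*(38601/1897123348) = 301898421/948561674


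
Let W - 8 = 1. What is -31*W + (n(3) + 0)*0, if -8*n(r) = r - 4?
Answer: -279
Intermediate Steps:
W = 9 (W = 8 + 1 = 9)
n(r) = ½ - r/8 (n(r) = -(r - 4)/8 = -(-4 + r)/8 = ½ - r/8)
-31*W + (n(3) + 0)*0 = -31*9 + ((½ - ⅛*3) + 0)*0 = -279 + ((½ - 3/8) + 0)*0 = -279 + (⅛ + 0)*0 = -279 + (⅛)*0 = -279 + 0 = -279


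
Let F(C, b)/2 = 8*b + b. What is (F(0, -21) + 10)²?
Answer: 135424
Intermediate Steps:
F(C, b) = 18*b (F(C, b) = 2*(8*b + b) = 2*(9*b) = 18*b)
(F(0, -21) + 10)² = (18*(-21) + 10)² = (-378 + 10)² = (-368)² = 135424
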